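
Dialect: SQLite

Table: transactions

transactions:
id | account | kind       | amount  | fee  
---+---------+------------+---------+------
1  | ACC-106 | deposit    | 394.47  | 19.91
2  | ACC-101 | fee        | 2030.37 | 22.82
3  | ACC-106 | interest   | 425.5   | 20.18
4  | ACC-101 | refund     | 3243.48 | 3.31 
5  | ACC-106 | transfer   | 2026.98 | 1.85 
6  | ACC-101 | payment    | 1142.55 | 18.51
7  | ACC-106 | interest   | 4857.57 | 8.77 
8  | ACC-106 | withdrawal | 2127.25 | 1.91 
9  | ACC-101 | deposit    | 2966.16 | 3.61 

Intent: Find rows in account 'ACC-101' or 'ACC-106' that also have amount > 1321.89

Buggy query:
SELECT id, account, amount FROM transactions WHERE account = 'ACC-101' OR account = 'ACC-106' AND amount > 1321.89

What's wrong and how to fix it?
Bug: AND binds tighter than OR, so this parses as account = 'ACC-101' OR (account = 'ACC-106' AND amount > 1321.89)

Fix: Add parentheses around the OR so the AND applies to both alternatives

Corrected query:
SELECT id, account, amount FROM transactions WHERE (account = 'ACC-101' OR account = 'ACC-106') AND amount > 1321.89

Result:
id | account | amount 
---+---------+--------
2  | ACC-101 | 2030.37
4  | ACC-101 | 3243.48
5  | ACC-106 | 2026.98
7  | ACC-106 | 4857.57
8  | ACC-106 | 2127.25
9  | ACC-101 | 2966.16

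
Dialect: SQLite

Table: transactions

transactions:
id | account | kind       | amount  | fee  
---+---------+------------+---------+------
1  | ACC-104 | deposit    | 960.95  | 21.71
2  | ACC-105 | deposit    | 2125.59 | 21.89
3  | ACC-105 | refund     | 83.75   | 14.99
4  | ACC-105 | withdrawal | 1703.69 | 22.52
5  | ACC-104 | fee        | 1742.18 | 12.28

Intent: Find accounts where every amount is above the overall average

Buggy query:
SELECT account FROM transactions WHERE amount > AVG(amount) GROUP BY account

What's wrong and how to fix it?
Bug: WHERE evaluates per row before aggregation, so AVG() is unavailable

Fix: Use a subquery for AVG and a HAVING MIN(...) filter so the condition holds for every row in the group

Corrected query:
SELECT account FROM transactions GROUP BY account HAVING MIN(amount) > (SELECT AVG(amount) FROM transactions)

Result:
(no rows)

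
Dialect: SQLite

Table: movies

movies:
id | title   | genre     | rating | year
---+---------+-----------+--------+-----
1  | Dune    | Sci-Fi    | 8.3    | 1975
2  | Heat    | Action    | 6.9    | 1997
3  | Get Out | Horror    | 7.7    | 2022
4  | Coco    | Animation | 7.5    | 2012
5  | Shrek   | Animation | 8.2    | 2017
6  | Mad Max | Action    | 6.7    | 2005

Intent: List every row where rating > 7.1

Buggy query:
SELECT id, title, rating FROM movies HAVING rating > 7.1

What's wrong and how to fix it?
Bug: This is a non-aggregate query (no GROUP BY, no aggregates), so in SQLite the HAVING clause is invalid here; a row-level condition belongs in WHERE

Fix: Use WHERE for row-level filtering

Corrected query:
SELECT id, title, rating FROM movies WHERE rating > 7.1

Result:
id | title   | rating
---+---------+-------
1  | Dune    | 8.3   
3  | Get Out | 7.7   
4  | Coco    | 7.5   
5  | Shrek   | 8.2   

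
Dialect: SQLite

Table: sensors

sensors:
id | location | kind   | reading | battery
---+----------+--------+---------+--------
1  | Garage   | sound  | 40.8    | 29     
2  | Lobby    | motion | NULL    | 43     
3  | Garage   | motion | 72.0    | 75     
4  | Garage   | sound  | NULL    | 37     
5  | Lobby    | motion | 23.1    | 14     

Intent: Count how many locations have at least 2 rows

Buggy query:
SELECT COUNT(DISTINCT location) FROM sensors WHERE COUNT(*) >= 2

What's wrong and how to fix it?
Bug: WHERE filters individual rows, not groups, so a group-level COUNT is invalid there

Fix: Group first with HAVING COUNT(*) >= 2, then COUNT the resulting groups

Corrected query:
SELECT COUNT(*) FROM (SELECT location FROM sensors GROUP BY location HAVING COUNT(*) >= 2)

Result:
COUNT(*)
--------
2       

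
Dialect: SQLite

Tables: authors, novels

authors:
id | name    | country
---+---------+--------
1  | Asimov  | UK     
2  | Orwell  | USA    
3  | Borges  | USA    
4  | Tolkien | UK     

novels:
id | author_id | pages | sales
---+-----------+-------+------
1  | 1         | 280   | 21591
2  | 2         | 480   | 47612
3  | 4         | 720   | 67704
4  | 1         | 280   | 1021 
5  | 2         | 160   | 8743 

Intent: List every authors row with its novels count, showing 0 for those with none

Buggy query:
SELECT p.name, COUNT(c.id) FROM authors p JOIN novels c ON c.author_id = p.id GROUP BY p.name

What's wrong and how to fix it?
Bug: INNER JOIN drops authors rows that have no matching novels rows

Fix: Switch to LEFT JOIN to retain unmatched parent rows

Corrected query:
SELECT p.name, COUNT(c.id) FROM authors p LEFT JOIN novels c ON c.author_id = p.id GROUP BY p.name

Result:
name    | COUNT(c.id)
--------+------------
Asimov  | 2          
Borges  | 0          
Orwell  | 2          
Tolkien | 1          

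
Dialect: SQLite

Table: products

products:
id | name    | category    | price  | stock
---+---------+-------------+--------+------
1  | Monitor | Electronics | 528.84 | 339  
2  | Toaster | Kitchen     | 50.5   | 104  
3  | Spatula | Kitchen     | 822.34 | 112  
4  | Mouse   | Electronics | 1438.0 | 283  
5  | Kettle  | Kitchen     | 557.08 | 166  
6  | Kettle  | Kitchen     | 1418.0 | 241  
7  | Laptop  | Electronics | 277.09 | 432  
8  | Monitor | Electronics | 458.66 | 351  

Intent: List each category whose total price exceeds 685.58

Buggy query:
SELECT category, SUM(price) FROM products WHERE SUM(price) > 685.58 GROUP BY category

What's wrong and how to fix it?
Bug: SUM(price) is an aggregate, but WHERE filters rows before aggregation

Fix: Use HAVING (which filters groups after aggregation) instead of WHERE

Corrected query:
SELECT category, SUM(price) FROM products GROUP BY category HAVING SUM(price) > 685.58

Result:
category    | SUM(price)
------------+-----------
Electronics | 2702.59   
Kitchen     | 2847.92   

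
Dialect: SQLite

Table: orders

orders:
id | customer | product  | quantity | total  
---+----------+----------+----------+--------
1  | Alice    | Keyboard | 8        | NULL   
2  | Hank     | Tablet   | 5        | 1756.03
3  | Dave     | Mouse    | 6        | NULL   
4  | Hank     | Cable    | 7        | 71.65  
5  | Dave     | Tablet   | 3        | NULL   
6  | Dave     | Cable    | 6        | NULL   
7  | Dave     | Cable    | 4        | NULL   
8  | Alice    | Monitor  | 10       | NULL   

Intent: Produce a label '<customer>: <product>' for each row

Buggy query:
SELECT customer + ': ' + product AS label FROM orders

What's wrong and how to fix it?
Bug: '+' is numeric addition; on text columns SQLite converts them to 0 instead of concatenating

Fix: Use the || operator for string concatenation

Corrected query:
SELECT customer || ': ' || product AS label FROM orders

Result:
label          
---------------
Alice: Keyboard
Hank: Tablet   
Dave: Mouse    
Hank: Cable    
Dave: Tablet   
Dave: Cable    
Dave: Cable    
Alice: Monitor 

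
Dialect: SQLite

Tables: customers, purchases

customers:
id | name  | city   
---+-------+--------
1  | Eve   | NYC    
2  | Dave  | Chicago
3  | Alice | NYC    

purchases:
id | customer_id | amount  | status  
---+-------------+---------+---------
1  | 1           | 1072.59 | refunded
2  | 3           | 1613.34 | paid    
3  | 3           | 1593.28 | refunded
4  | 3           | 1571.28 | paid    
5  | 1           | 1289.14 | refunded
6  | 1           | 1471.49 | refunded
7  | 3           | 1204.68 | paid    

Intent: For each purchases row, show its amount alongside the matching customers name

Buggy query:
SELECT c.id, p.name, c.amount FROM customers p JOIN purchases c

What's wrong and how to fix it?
Bug: JOIN with no ON clause produces a cartesian product; every purchases row pairs with every customers row

Fix: Add ON c.customer_id = p.id to the JOIN

Corrected query:
SELECT c.id, p.name, c.amount FROM customers p JOIN purchases c ON c.customer_id = p.id

Result:
id | name  | amount 
---+-------+--------
1  | Eve   | 1072.59
2  | Alice | 1613.34
3  | Alice | 1593.28
4  | Alice | 1571.28
5  | Eve   | 1289.14
6  | Eve   | 1471.49
7  | Alice | 1204.68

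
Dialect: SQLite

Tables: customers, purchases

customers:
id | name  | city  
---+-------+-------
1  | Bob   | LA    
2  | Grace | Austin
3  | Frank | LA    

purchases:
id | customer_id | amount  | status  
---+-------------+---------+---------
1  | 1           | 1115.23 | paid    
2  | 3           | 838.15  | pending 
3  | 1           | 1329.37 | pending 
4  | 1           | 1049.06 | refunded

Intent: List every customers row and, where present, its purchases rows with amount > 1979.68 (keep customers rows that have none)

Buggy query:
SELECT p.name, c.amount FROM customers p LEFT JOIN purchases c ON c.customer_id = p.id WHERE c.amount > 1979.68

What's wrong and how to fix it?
Bug: A WHERE condition on the right-hand table after LEFT JOIN drops unmatched parents

Fix: Move the right-table condition into the ON clause so unmatched parents are kept

Corrected query:
SELECT p.name, c.amount FROM customers p LEFT JOIN purchases c ON c.customer_id = p.id AND c.amount > 1979.68

Result:
name  | amount
------+-------
Bob   | NULL  
Grace | NULL  
Frank | NULL  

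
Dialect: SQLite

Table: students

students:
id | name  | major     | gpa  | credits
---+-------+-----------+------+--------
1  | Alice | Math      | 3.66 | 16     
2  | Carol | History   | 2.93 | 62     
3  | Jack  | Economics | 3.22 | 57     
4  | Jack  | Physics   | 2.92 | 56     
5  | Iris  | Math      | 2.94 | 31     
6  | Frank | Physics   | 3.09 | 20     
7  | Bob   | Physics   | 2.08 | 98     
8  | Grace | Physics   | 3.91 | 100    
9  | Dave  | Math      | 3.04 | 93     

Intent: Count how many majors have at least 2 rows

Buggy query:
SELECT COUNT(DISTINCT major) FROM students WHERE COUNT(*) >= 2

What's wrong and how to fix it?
Bug: WHERE filters individual rows, not groups, so a group-level COUNT is invalid there

Fix: Use a subquery that GROUPs and filters with HAVING, then count its rows

Corrected query:
SELECT COUNT(*) FROM (SELECT major FROM students GROUP BY major HAVING COUNT(*) >= 2)

Result:
COUNT(*)
--------
2       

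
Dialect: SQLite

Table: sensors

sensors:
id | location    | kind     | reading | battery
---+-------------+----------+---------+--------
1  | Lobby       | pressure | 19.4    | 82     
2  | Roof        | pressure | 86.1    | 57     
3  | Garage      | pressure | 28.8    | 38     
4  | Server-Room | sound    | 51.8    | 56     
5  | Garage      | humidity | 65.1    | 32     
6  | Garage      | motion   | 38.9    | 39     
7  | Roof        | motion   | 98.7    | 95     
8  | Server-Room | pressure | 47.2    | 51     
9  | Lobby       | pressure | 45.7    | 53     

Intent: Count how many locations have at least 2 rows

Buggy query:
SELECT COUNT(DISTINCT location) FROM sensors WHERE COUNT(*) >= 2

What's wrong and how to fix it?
Bug: COUNT(*) cannot appear in WHERE; the per-group count doesn't exist yet

Fix: Use a subquery that GROUPs and filters with HAVING, then count its rows

Corrected query:
SELECT COUNT(*) FROM (SELECT location FROM sensors GROUP BY location HAVING COUNT(*) >= 2)

Result:
COUNT(*)
--------
4       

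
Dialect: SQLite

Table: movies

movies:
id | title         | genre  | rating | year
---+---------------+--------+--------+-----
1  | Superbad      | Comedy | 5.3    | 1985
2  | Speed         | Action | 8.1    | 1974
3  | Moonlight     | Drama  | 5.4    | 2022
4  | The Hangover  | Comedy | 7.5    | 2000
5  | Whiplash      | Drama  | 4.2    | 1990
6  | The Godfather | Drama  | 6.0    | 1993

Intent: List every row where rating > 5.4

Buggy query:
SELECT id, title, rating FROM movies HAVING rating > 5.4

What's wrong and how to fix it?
Bug: This is a non-aggregate query (no GROUP BY, no aggregates), so in SQLite the HAVING clause is invalid here; a row-level condition belongs in WHERE

Fix: Replace HAVING with WHERE since the condition applies to individual rows

Corrected query:
SELECT id, title, rating FROM movies WHERE rating > 5.4

Result:
id | title         | rating
---+---------------+-------
2  | Speed         | 8.1   
4  | The Hangover  | 7.5   
6  | The Godfather | 6     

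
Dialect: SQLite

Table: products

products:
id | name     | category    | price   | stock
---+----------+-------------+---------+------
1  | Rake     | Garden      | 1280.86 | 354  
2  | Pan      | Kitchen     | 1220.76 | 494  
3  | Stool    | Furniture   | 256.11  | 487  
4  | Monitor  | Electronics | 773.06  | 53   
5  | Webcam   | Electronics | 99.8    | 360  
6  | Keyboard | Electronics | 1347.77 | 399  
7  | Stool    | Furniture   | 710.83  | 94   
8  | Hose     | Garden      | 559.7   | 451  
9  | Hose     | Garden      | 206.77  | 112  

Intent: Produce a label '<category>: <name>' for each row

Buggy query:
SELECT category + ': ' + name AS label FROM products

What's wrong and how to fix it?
Bug: '+' is numeric addition; on text columns SQLite converts them to 0 instead of concatenating

Fix: Use the || operator for string concatenation

Corrected query:
SELECT category || ': ' || name AS label FROM products

Result:
label                
---------------------
Garden: Rake         
Kitchen: Pan         
Furniture: Stool     
Electronics: Monitor 
Electronics: Webcam  
Electronics: Keyboard
Furniture: Stool     
Garden: Hose         
Garden: Hose         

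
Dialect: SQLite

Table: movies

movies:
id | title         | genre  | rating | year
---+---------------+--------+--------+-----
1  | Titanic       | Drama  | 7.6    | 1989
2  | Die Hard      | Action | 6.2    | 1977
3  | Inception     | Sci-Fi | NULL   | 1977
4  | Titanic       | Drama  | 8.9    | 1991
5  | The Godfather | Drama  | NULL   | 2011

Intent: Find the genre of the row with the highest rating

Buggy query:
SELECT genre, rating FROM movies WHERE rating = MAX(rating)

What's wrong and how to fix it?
Bug: MAX(rating) is an aggregate and cannot be used directly in WHERE

Fix: Wrap MAX in a scalar subquery so WHERE compares against a single value

Corrected query:
SELECT genre, rating FROM movies WHERE rating = (SELECT MAX(rating) FROM movies)

Result:
genre | rating
------+-------
Drama | 8.9   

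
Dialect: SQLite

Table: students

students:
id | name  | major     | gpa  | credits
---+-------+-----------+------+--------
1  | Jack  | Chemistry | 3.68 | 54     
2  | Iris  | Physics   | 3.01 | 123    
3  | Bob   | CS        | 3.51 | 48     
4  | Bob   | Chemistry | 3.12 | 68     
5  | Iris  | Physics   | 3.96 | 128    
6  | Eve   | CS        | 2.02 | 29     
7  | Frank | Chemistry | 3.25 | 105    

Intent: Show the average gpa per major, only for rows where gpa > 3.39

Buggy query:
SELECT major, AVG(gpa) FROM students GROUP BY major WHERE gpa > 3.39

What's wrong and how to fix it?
Bug: Row-level WHERE must come before GROUP BY in the clause order

Fix: Move the WHERE clause before GROUP BY

Corrected query:
SELECT major, AVG(gpa) FROM students WHERE gpa > 3.39 GROUP BY major

Result:
major     | AVG(gpa)
----------+---------
CS        | 3.51    
Chemistry | 3.68    
Physics   | 3.96    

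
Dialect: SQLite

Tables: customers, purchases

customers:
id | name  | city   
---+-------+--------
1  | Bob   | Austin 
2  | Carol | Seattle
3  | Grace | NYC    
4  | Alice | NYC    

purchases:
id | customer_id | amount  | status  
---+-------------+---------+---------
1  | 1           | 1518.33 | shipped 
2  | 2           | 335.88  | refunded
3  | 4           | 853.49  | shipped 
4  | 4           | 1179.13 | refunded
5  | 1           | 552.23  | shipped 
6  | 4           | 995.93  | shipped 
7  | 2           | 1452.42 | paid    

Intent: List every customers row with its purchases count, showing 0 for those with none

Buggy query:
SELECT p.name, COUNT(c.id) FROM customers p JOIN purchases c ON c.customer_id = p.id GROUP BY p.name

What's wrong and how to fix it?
Bug: An inner join excludes parents with zero children

Fix: Use LEFT JOIN so parents without children still appear (COUNT(c.id) gives 0)

Corrected query:
SELECT p.name, COUNT(c.id) FROM customers p LEFT JOIN purchases c ON c.customer_id = p.id GROUP BY p.name

Result:
name  | COUNT(c.id)
------+------------
Alice | 3          
Bob   | 2          
Carol | 2          
Grace | 0          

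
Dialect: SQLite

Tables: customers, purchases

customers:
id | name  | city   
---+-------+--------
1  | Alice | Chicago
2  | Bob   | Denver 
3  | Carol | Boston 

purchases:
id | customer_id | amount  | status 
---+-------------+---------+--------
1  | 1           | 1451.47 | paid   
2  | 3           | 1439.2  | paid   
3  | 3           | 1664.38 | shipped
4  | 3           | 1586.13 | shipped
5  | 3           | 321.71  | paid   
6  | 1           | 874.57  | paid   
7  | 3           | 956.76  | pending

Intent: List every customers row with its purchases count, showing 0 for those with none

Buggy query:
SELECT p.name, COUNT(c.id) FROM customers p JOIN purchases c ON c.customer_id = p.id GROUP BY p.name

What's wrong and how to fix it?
Bug: INNER JOIN drops customers rows that have no matching purchases rows

Fix: Use LEFT JOIN so parents without children still appear (COUNT(c.id) gives 0)

Corrected query:
SELECT p.name, COUNT(c.id) FROM customers p LEFT JOIN purchases c ON c.customer_id = p.id GROUP BY p.name

Result:
name  | COUNT(c.id)
------+------------
Alice | 2          
Bob   | 0          
Carol | 5          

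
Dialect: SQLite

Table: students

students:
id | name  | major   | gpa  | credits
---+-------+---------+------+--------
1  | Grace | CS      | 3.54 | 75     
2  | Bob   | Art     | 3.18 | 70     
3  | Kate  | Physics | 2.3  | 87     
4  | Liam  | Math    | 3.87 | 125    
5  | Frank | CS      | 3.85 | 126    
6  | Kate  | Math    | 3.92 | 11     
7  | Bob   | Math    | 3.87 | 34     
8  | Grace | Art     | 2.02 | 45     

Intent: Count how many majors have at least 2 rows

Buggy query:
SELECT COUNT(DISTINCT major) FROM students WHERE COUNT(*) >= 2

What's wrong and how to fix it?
Bug: WHERE filters individual rows, not groups, so a group-level COUNT is invalid there

Fix: Group first with HAVING COUNT(*) >= 2, then COUNT the resulting groups

Corrected query:
SELECT COUNT(*) FROM (SELECT major FROM students GROUP BY major HAVING COUNT(*) >= 2)

Result:
COUNT(*)
--------
3       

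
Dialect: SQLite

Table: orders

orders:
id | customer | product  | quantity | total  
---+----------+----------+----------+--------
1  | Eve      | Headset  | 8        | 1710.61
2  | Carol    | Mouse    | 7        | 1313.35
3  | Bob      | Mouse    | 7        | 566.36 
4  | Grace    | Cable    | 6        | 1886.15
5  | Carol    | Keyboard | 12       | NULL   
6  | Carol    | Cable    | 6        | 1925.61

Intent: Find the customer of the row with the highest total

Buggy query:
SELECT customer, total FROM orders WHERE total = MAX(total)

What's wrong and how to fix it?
Bug: MAX(total) is an aggregate and cannot be used directly in WHERE

Fix: Wrap MAX in a scalar subquery so WHERE compares against a single value

Corrected query:
SELECT customer, total FROM orders WHERE total = (SELECT MAX(total) FROM orders)

Result:
customer | total  
---------+--------
Carol    | 1925.61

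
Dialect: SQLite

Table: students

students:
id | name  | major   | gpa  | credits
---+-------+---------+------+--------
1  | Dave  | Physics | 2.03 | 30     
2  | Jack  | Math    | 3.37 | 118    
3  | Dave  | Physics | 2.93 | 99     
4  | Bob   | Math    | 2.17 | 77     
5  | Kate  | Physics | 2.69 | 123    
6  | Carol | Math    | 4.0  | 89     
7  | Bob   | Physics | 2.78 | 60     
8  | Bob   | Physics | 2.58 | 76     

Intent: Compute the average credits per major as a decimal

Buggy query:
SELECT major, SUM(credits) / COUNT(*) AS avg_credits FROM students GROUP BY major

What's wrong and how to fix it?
Bug: Both operands are integers, so '/' performs integer division and truncates

Fix: Multiply by 1.0 (or CAST to REAL) to force floating-point division

Corrected query:
SELECT major, SUM(credits) * 1.0 / COUNT(*) AS avg_credits FROM students GROUP BY major

Result:
major   | avg_credits
--------+------------
Math    | 94.666667  
Physics | 77.6       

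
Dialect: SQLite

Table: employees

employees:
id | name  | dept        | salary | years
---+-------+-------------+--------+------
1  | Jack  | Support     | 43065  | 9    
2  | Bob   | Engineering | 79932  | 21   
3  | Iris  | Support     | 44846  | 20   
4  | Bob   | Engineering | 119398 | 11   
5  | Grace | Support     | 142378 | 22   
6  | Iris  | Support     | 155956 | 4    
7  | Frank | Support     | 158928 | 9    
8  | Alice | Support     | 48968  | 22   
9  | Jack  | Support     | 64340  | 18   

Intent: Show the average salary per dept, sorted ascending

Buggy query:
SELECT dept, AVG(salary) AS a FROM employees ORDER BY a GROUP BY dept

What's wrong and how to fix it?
Bug: GROUP BY must precede ORDER BY

Fix: Move ORDER BY to the end, after GROUP BY

Corrected query:
SELECT dept, AVG(salary) AS a FROM employees GROUP BY dept ORDER BY a

Result:
dept        | a           
------------+-------------
Support     | 94068.714286
Engineering | 99665       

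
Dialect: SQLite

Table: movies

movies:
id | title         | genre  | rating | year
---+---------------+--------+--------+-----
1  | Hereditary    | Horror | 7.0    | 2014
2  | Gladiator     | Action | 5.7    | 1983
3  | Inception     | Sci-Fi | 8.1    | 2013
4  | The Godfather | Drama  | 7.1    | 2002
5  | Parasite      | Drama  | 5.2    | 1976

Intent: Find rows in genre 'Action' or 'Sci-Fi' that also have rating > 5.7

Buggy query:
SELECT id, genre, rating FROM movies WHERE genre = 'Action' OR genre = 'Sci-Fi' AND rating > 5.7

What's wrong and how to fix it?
Bug: AND binds tighter than OR, so this parses as genre = 'Action' OR (genre = 'Sci-Fi' AND rating > 5.7)

Fix: Add parentheses around the OR so the AND applies to both alternatives

Corrected query:
SELECT id, genre, rating FROM movies WHERE (genre = 'Action' OR genre = 'Sci-Fi') AND rating > 5.7

Result:
id | genre  | rating
---+--------+-------
3  | Sci-Fi | 8.1   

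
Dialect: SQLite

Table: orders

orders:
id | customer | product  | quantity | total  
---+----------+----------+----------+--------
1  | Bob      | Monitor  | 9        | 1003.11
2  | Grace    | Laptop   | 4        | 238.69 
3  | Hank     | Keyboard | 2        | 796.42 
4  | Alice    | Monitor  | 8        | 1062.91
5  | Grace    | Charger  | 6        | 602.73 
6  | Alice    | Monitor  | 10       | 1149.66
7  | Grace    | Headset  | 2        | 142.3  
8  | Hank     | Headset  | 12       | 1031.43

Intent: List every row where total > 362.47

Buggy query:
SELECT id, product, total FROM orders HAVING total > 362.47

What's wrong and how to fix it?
Bug: This is a non-aggregate query (no GROUP BY, no aggregates), so in SQLite the HAVING clause is invalid here; a row-level condition belongs in WHERE

Fix: Replace HAVING with WHERE since the condition applies to individual rows

Corrected query:
SELECT id, product, total FROM orders WHERE total > 362.47

Result:
id | product  | total  
---+----------+--------
1  | Monitor  | 1003.11
3  | Keyboard | 796.42 
4  | Monitor  | 1062.91
5  | Charger  | 602.73 
6  | Monitor  | 1149.66
8  | Headset  | 1031.43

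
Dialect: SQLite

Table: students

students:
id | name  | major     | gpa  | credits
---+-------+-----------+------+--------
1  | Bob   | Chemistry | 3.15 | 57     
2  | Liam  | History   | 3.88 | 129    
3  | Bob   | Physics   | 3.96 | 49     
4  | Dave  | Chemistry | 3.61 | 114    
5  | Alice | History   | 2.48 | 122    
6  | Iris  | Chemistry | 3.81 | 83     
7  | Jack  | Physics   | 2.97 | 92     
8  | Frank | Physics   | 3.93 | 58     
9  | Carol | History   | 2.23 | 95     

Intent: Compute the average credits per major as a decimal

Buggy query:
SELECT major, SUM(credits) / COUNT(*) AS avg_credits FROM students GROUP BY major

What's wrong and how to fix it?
Bug: SUM(credits) and COUNT(*) are both integers; the division truncates the fractional part

Fix: Multiply by 1.0 (or CAST to REAL) to force floating-point division

Corrected query:
SELECT major, SUM(credits) * 1.0 / COUNT(*) AS avg_credits FROM students GROUP BY major

Result:
major     | avg_credits
----------+------------
Chemistry | 84.666667  
History   | 115.333333 
Physics   | 66.333333  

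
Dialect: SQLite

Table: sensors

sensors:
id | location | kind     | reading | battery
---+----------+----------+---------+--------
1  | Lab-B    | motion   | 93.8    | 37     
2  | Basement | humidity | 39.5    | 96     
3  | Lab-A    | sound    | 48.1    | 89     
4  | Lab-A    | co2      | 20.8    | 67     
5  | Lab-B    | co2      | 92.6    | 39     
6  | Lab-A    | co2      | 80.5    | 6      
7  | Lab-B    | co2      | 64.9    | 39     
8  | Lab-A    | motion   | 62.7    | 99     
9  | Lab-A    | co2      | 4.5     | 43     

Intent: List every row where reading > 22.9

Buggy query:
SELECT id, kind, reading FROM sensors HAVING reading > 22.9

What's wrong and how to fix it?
Bug: This is a non-aggregate query (no GROUP BY, no aggregates), so in SQLite the HAVING clause is invalid here; a row-level condition belongs in WHERE

Fix: Replace HAVING with WHERE since the condition applies to individual rows

Corrected query:
SELECT id, kind, reading FROM sensors WHERE reading > 22.9

Result:
id | kind     | reading
---+----------+--------
1  | motion   | 93.8   
2  | humidity | 39.5   
3  | sound    | 48.1   
5  | co2      | 92.6   
6  | co2      | 80.5   
7  | co2      | 64.9   
8  | motion   | 62.7   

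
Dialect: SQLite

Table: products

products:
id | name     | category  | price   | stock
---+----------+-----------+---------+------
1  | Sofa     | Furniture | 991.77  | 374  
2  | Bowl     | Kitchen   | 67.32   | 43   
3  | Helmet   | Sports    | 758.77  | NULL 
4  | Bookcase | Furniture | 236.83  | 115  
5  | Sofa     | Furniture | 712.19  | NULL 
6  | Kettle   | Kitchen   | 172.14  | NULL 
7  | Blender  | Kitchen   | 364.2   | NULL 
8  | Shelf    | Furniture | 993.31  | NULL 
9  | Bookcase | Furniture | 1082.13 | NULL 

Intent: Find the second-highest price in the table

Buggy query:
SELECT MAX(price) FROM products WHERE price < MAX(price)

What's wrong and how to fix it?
Bug: The inner MAX is an aggregate inside WHERE, which is not allowed

Fix: Put the inner MAX in a scalar subquery

Corrected query:
SELECT MAX(price) FROM products WHERE price < (SELECT MAX(price) FROM products)

Result:
MAX(price)
----------
993.31    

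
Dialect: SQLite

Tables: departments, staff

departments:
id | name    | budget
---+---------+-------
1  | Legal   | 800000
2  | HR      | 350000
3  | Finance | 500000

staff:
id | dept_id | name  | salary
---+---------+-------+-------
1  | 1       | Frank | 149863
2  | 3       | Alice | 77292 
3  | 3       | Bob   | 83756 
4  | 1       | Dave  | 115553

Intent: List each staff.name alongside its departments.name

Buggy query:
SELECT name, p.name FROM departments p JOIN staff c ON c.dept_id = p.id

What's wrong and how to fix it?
Bug: 'name' exists in both joined tables, so the database can't tell which one is meant

Fix: Qualify the column with its table alias (c.name)

Corrected query:
SELECT c.name, p.name FROM departments p JOIN staff c ON c.dept_id = p.id

Result:
name  | name   
------+--------
Frank | Legal  
Alice | Finance
Bob   | Finance
Dave  | Legal  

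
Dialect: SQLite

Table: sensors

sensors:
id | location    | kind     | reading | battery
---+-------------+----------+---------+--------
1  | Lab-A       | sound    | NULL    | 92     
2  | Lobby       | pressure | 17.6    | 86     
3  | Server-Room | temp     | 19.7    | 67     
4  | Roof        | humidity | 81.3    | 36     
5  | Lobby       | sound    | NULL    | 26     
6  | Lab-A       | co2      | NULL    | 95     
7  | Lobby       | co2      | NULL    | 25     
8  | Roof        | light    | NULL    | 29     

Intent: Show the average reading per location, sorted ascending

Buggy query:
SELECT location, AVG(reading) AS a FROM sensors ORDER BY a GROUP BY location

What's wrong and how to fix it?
Bug: GROUP BY must precede ORDER BY

Fix: Reorder: SELECT … FROM … GROUP BY … ORDER BY …

Corrected query:
SELECT location, AVG(reading) AS a FROM sensors GROUP BY location ORDER BY a

Result:
location    | a   
------------+-----
Lab-A       | NULL
Lobby       | 17.6
Server-Room | 19.7
Roof        | 81.3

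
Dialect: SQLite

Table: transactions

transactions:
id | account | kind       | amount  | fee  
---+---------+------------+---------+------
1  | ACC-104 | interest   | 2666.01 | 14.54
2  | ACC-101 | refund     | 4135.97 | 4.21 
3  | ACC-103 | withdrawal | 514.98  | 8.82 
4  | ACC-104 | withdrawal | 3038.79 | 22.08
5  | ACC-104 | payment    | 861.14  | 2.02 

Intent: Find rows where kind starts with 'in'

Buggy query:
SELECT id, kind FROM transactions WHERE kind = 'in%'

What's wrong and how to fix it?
Bug: Wildcards only work with LIKE; '=' treats '%' as a literal character

Fix: Use LIKE for wildcard pattern matching

Corrected query:
SELECT id, kind FROM transactions WHERE kind LIKE 'in%'

Result:
id | kind    
---+---------
1  | interest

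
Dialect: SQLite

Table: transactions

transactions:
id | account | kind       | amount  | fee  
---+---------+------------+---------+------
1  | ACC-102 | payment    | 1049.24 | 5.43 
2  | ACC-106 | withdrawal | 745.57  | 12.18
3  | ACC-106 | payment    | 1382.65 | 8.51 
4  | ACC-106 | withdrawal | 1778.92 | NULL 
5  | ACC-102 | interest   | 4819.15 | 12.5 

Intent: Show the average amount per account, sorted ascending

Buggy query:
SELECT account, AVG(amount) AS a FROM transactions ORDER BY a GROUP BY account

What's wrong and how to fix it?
Bug: ORDER BY appears before GROUP BY; SQL clause order requires GROUP BY first

Fix: Move ORDER BY to the end, after GROUP BY

Corrected query:
SELECT account, AVG(amount) AS a FROM transactions GROUP BY account ORDER BY a

Result:
account | a       
--------+---------
ACC-106 | 1302.38 
ACC-102 | 2934.195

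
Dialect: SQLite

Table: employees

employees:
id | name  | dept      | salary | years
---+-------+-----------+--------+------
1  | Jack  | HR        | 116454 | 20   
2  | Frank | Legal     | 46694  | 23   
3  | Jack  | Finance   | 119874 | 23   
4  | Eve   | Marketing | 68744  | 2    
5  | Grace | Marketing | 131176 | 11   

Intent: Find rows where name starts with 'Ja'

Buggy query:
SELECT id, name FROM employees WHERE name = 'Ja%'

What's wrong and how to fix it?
Bug: Wildcards only work with LIKE; '=' treats '%' as a literal character

Fix: Replace '=' with LIKE so 'Ja%' is treated as a pattern

Corrected query:
SELECT id, name FROM employees WHERE name LIKE 'Ja%'

Result:
id | name
---+-----
1  | Jack
3  | Jack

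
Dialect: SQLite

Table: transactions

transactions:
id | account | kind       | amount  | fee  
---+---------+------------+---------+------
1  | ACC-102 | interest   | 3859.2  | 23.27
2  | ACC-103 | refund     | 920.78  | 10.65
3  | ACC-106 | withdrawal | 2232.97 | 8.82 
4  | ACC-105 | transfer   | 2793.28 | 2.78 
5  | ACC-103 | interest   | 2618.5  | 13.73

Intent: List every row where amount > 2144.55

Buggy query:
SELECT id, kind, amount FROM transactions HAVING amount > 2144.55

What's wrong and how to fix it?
Bug: This is a non-aggregate query (no GROUP BY, no aggregates), so in SQLite the HAVING clause is invalid here; a row-level condition belongs in WHERE

Fix: Use WHERE for row-level filtering

Corrected query:
SELECT id, kind, amount FROM transactions WHERE amount > 2144.55

Result:
id | kind       | amount 
---+------------+--------
1  | interest   | 3859.2 
3  | withdrawal | 2232.97
4  | transfer   | 2793.28
5  | interest   | 2618.5 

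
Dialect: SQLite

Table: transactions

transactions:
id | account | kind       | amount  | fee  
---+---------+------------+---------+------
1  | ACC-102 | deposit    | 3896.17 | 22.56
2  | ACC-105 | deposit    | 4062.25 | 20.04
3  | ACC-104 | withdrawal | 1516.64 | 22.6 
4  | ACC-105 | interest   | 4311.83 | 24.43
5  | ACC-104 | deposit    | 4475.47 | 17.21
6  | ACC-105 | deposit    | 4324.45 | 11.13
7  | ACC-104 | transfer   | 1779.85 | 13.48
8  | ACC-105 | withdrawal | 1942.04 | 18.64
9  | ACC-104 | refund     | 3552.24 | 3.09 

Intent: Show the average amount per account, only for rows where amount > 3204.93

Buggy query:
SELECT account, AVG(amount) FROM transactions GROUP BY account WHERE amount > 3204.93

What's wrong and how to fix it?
Bug: Row-level WHERE must come before GROUP BY in the clause order

Fix: Place WHERE between FROM and GROUP BY

Corrected query:
SELECT account, AVG(amount) FROM transactions WHERE amount > 3204.93 GROUP BY account

Result:
account | AVG(amount)
--------+------------
ACC-102 | 3896.17    
ACC-104 | 4013.855   
ACC-105 | 4232.843333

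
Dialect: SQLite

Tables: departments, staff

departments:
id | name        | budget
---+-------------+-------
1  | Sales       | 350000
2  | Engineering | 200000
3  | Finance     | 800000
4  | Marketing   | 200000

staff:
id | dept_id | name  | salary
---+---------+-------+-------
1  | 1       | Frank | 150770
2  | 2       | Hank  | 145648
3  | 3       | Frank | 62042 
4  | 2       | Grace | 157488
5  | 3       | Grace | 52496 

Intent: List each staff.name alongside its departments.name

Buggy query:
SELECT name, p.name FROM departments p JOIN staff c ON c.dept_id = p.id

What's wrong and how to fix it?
Bug: 'name' exists in both joined tables, so the database can't tell which one is meant

Fix: Qualify the column with its table alias (c.name)

Corrected query:
SELECT c.name, p.name FROM departments p JOIN staff c ON c.dept_id = p.id

Result:
name  | name       
------+------------
Frank | Sales      
Hank  | Engineering
Frank | Finance    
Grace | Engineering
Grace | Finance    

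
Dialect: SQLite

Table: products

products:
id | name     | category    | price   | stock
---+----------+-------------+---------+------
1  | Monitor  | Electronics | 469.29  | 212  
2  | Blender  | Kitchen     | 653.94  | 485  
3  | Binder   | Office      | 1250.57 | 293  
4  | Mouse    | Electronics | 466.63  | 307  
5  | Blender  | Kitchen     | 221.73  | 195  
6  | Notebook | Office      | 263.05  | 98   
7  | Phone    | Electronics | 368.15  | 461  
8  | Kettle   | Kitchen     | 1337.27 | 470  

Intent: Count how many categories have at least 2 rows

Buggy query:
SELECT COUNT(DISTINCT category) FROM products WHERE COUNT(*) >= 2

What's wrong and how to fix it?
Bug: WHERE filters individual rows, not groups, so a group-level COUNT is invalid there

Fix: Use a subquery that GROUPs and filters with HAVING, then count its rows

Corrected query:
SELECT COUNT(*) FROM (SELECT category FROM products GROUP BY category HAVING COUNT(*) >= 2)

Result:
COUNT(*)
--------
3       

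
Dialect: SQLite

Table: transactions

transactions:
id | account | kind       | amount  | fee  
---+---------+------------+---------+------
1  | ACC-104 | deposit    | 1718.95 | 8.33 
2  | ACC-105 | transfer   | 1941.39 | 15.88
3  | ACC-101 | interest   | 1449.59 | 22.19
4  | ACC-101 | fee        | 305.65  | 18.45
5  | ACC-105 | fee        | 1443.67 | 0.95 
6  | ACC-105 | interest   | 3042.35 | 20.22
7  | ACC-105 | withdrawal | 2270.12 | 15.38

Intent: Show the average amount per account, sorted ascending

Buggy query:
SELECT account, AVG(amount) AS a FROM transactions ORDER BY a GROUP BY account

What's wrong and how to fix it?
Bug: GROUP BY must precede ORDER BY

Fix: Reorder: SELECT … FROM … GROUP BY … ORDER BY …

Corrected query:
SELECT account, AVG(amount) AS a FROM transactions GROUP BY account ORDER BY a

Result:
account | a        
--------+----------
ACC-101 | 877.62   
ACC-104 | 1718.95  
ACC-105 | 2174.3825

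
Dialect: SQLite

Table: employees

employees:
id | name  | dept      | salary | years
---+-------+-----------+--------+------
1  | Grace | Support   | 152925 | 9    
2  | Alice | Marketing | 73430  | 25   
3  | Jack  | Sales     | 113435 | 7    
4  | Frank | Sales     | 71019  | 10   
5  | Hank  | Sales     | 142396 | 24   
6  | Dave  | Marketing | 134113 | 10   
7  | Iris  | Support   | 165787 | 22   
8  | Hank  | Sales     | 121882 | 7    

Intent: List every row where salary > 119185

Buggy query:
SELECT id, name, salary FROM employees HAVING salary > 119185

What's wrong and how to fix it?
Bug: HAVING filters the output of aggregation, but this query has no GROUP BY and no aggregate functions, so SQLite rejects it (HAVING clause on a non-aggregate query); the condition here is per row

Fix: Use WHERE for row-level filtering

Corrected query:
SELECT id, name, salary FROM employees WHERE salary > 119185

Result:
id | name  | salary
---+-------+-------
1  | Grace | 152925
5  | Hank  | 142396
6  | Dave  | 134113
7  | Iris  | 165787
8  | Hank  | 121882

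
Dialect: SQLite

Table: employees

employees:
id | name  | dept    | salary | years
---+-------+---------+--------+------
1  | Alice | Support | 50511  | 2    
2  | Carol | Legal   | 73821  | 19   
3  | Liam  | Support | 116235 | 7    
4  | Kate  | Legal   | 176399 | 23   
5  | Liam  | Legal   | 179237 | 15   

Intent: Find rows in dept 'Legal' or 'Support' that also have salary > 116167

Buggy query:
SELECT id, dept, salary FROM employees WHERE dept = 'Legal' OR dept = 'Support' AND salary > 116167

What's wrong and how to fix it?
Bug: Without parentheses, AND is evaluated before OR, so the salary filter only applies to the 'Support' branch

Fix: Group the OR with parentheses (or use IN), then AND the threshold

Corrected query:
SELECT id, dept, salary FROM employees WHERE (dept = 'Legal' OR dept = 'Support') AND salary > 116167

Result:
id | dept    | salary
---+---------+-------
3  | Support | 116235
4  | Legal   | 176399
5  | Legal   | 179237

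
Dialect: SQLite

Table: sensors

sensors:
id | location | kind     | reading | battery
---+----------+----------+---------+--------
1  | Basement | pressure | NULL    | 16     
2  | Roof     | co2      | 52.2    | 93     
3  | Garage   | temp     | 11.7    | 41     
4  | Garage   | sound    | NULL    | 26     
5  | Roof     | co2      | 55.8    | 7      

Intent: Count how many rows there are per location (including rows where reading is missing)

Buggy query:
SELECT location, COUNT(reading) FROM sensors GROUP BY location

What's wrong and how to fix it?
Bug: COUNT(column) counts non-NULL values only; rows with NULL reading aren't counted

Fix: Replace COUNT(reading) with COUNT(*)

Corrected query:
SELECT location, COUNT(*) FROM sensors GROUP BY location

Result:
location | COUNT(*)
---------+---------
Basement | 1       
Garage   | 2       
Roof     | 2       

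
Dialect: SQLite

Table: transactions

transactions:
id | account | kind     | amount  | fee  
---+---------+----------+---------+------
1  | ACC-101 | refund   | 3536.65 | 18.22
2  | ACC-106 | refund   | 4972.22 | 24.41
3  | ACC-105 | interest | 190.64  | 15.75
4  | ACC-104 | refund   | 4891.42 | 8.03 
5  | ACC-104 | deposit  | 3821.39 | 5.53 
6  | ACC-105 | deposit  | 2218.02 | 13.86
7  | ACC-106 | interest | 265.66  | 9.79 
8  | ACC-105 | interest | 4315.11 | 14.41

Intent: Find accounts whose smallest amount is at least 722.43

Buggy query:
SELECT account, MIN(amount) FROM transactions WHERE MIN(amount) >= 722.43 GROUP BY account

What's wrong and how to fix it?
Bug: MIN() in WHERE is a misuse of aggregate

Fix: Use HAVING for the per-group MIN condition

Corrected query:
SELECT account, MIN(amount) FROM transactions GROUP BY account HAVING MIN(amount) >= 722.43

Result:
account | MIN(amount)
--------+------------
ACC-101 | 3536.65    
ACC-104 | 3821.39    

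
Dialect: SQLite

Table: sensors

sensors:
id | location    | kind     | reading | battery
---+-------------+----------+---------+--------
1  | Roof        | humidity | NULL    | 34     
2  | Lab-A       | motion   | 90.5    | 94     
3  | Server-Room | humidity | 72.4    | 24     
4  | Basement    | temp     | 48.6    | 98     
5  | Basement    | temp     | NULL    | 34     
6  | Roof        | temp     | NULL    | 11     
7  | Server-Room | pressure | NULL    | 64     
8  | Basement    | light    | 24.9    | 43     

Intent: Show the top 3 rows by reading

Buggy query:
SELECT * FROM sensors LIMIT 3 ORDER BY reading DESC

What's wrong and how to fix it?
Bug: LIMIT must come after ORDER BY

Fix: Sort with ORDER BY, then apply LIMIT

Corrected query:
SELECT * FROM sensors ORDER BY reading DESC LIMIT 3

Result:
id | location    | kind     | reading | battery
---+-------------+----------+---------+--------
2  | Lab-A       | motion   | 90.5    | 94     
3  | Server-Room | humidity | 72.4    | 24     
4  | Basement    | temp     | 48.6    | 98     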